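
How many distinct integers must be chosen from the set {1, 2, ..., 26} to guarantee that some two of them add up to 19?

18

Two chosen integers sum to 19 exactly when both halves of some pair {x, 19−x} with 1 ≤ x ≤ 19−x ≤ 18 are chosen — 9 such pairs.
The remaining 8 elements (those with no distinct partner in range) can never complete a 19-sum, so the worst case takes all of them and one from each pair: 8 + 9 = 17.
The 18th integer has to be the second member of some pair, so 17 + 1 = 18.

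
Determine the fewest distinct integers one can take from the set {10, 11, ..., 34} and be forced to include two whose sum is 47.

A set avoiding the sum 47 can contain at most one of each pair {x, 47−x}, plus the 3 elements whose complement lies outside the range.
The integers 10, …, 23 (14 of them) are such a set: any two sum to at least 10+11 = 21 and at most 22+23 = 45 < 47.
Any 15th integer completes one of the 11 pairs, so 15 choices force a sum of 47.

15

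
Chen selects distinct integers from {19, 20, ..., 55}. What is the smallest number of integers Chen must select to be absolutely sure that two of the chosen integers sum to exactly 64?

25

Two chosen integers sum to 64 exactly when both halves of some pair {x, 64−x} with 19 ≤ x ≤ 64−x ≤ 45 are chosen — 13 such pairs.
The remaining 11 elements (those with no distinct partner in range) can never complete a 64-sum, so the worst case takes all of them and one from each pair: 11 + 13 = 24.
By the pigeonhole principle, the 25th integer has to be the second member of some pair, so 24 + 1 = 25.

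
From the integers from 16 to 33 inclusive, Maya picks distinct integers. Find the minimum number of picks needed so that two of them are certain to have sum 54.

Group the elements by complementary pair {x, 54−x}: {21,33}, {22,32}, {23,31}, …, giving 6 two-element pairs; the single value 27 (it cannot pair with itself since the integers are distinct); and 5 integers whose partner 54−x falls outside [16,33].
By the pigeonhole principle, treating each of those 12 groups as a pigeonhole, one can pick one integer per group — 12 integers — with no two summing to 54.
The 13th integer lands in an occupied pair, forcing a sum of 54.

13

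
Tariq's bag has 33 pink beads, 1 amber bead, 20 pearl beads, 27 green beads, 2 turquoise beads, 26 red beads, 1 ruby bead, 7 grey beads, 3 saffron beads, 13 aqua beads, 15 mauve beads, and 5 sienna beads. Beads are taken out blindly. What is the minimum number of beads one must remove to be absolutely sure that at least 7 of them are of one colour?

55

Pigeonhole: put each drawn bead into a box by colour. The largest draw with every box below 7 takes min(count, 6) from each colour; colours with fewer than 6 contribute all they have.
Σ min(cᵢ, 6) = 6 + 1 + 6 + 6 + 2 + 6 + 1 + 6 + 3 + 6 + 6 + 5 = 54.
Draw number 54 + 1 = 55 must push one box to 7.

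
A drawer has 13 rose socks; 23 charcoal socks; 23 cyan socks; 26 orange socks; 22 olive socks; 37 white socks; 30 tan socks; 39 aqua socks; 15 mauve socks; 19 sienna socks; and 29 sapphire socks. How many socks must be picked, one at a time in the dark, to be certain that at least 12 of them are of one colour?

By the pigeonhole principle, put each drawn sock into a box by colour. The largest draw with every box below 12 takes min(count, 11) from each colour.
Σ min(cᵢ, 11) = 11 + 11 + 11 + 11 + 11 + 11 + 11 + 11 + 11 + 11 + 11 = 121.
Draw number 121 + 1 = 122 must push one box to 12.

122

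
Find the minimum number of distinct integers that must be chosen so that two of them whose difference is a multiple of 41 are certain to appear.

42

Integers whose pairwise differences are multiples of 41 are exactly those sharing a remainder mod 41. By pigeonhole, the 41 residue classes mod 41 are the pigeonholes.
With 41 integers one could put 1 in each residue class and have no class reach 2.
The 42nd integer pushes some class to 2, so 41·1 + 1 = 42.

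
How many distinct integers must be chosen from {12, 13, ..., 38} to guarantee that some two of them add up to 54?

17

A set avoiding the sum 54 can contain at most one of each pair {x, 54−x}, plus the 5 elements whose complement lies outside the range or equal to its own complement.
The integers 12, …, 27 (16 of them) are such a set: any two sum to at least 12+13 = 25 and at most 26+27 = 53 < 54.
Pigeonhole: any 17th integer completes one of the 11 pairs, so 17 choices force a sum of 54.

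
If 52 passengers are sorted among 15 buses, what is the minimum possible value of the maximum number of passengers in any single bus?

By the pigeonhole principle, the 15 buses are the holes and the 52 passengers are the pigeons.
If every bus held at most 3 passengers, the total would be at most 15 × 3 = 45, which is less than 52.
So some bus holds at least ⌈52/15⌉ = 4 passengers.

4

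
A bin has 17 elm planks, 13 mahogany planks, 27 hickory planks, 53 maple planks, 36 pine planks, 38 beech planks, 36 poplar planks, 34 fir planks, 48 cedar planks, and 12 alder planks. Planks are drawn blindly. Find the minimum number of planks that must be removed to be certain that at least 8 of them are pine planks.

286

In the worst case for collecting pine planks, every non-pine plank comes out first.
There are 17 + 13 + 27 + 53 + 38 + 36 + 34 + 48 + 12 = 278 non-pine planks altogether.
After those, each further plank must be pine, so 278 + 8 = 286 draws guarantee 8 pine planks.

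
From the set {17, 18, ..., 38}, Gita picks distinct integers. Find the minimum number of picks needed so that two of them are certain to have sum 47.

16

Two chosen integers sum to 47 exactly when both halves of some pair {x, 47−x} with 17 ≤ x ≤ 47−x ≤ 30 are chosen — 7 such pairs.
The remaining 8 elements (those with no distinct partner in range) can never complete a 47-sum, so the worst case takes all of them and one from each pair: 8 + 7 = 15.
By the pigeonhole principle, the 16th integer has to be the second member of some pair, so 15 + 1 = 16.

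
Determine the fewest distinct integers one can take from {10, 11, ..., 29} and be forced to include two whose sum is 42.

Group the elements by complementary pair {x, 42−x}: {13,29}, {14,28}, {15,27}, …, giving 8 two-element pairs, the single value 21 (it cannot pair with itself since the integers are distinct), and 3 integers whose partner 42−x falls outside [10,29].
By pigeonhole, treating each of those 12 groups as a pigeonhole, one can pick one integer per group — 12 integers — with no two summing to 42.
The 13th integer lands in an occupied pair, forcing a sum of 42.

13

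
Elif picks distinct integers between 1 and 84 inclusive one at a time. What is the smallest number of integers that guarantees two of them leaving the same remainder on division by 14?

By pigeonhole, the 14 residue classes mod 14 are the pigeonholes.
With 14 integers one could put 1 in each residue class and have no class reach 2.
The 15th integer pushes some class to 2, so 14·1 + 1 = 15.

15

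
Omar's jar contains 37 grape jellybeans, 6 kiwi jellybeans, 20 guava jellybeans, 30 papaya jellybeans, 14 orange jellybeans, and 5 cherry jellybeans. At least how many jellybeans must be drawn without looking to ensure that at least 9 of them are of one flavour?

44

Put each drawn jellybean into a box by flavour. The largest draw with every box below 9 takes min(count, 8) from each flavour; flavours with fewer than 8 contribute all they have.
Σ min(cᵢ, 8) = 8 + 6 + 8 + 8 + 8 + 5 = 43.
Draw number 43 + 1 = 44 must push one box to 9.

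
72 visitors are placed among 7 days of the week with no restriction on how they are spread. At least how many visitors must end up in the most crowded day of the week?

The 7 days of the week are the holes and the 72 visitors are the pigeons.
If every day of the week held at most 10 visitors, the total would be at most 7 × 10 = 70, which is less than 72.
So some day of the week holds at least ⌈72/7⌉ = 11 visitors.

11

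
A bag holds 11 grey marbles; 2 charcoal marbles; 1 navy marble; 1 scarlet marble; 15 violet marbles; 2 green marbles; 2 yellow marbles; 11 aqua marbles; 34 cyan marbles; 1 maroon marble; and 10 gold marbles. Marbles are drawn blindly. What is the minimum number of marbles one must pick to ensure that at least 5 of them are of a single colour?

30

By the pigeonhole principle, the 11 colours are the holes; the marbles drawn are the pigeons.
To avoid 5 of any one colour, the worst case takes at most 4 of each colour, or every marble of a colour that has fewer than 4.
That gives 4 + 2 + 1 + 1 + 4 + 2 + 2 + 4 + 4 + 1 + 4 = 29 marbles with no colour reaching 5.
The next marble forces some colour to 5, so 29 + 1 = 30.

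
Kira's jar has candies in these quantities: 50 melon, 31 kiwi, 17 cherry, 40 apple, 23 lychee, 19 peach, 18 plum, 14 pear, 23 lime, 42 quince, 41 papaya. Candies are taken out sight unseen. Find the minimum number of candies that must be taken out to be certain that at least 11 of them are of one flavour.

Pigeonhole: put each drawn candy into a box by flavour. The largest draw with every box below 11 takes min(count, 10) from each flavour.
Σ min(cᵢ, 10) = 10 + 10 + 10 + 10 + 10 + 10 + 10 + 10 + 10 + 10 + 10 = 110.
Draw number 110 + 1 = 111 must push one box to 11.

111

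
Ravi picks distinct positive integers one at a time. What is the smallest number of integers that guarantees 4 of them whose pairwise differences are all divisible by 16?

49

Integers whose pairwise differences are multiples of 16 are exactly those sharing a remainder mod 16. By the pigeonhole principle, the 16 residue classes mod 16 are the pigeonholes.
With 48 integers one could put 3 in each residue class and have no class reach 4.
The 49th integer pushes some class to 4, so 16·3 + 1 = 49.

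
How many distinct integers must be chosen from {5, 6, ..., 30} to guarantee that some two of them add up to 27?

Group the elements by complementary pair {x, 27−x}: {5,22}, {6,21}, {7,20}, …, giving 9 two-element pairs and 8 integers whose partner 27−x falls outside [5,30].
Treating each of those 17 groups as a pigeonhole, one can pick one integer per group — 17 integers — with no two summing to 27.
The 18th integer lands in an occupied pair, forcing a sum of 27.

18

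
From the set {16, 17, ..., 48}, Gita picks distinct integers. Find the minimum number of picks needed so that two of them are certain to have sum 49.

25

Two chosen integers sum to 49 exactly when both halves of some pair {x, 49−x} with 16 ≤ x ≤ 49−x ≤ 33 are chosen — 9 such pairs.
The remaining 15 elements (those with no distinct partner in range) can never complete a 49-sum, so the worst case takes all of them and one from each pair: 15 + 9 = 24.
The 25th integer has to be the second member of some pair, so 24 + 1 = 25.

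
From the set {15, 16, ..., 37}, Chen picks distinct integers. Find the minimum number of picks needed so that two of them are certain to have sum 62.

Two chosen integers sum to 62 exactly when both halves of some pair {x, 62−x} with 25 ≤ x ≤ 62−x ≤ 37 are chosen — 6 such pairs.
The remaining 11 elements (those with no distinct partner in range) can never complete a 62-sum, so the worst case takes all of them and one from each pair: 11 + 6 = 17.
Pigeonhole: the 18th integer has to be the second member of some pair, so 17 + 1 = 18.

18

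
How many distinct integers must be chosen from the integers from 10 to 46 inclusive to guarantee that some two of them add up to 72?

Group the elements by complementary pair {x, 72−x}: {26,46}, {27,45}, {28,44}, …, giving 10 two-element pairs; the single value 36 (it cannot pair with itself since the integers are distinct); and 16 integers whose partner 72−x falls outside [10,46].
Pigeonhole: treating each of those 27 groups as a pigeonhole, one can pick one integer per group — 27 integers — with no two summing to 72.
The 28th integer lands in an occupied pair, forcing a sum of 72.

28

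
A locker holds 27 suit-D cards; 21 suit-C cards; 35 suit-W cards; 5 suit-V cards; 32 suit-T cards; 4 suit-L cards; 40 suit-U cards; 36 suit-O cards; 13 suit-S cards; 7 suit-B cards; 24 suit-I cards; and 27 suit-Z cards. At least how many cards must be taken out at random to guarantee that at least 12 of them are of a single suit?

116

The 12 suits are the holes; the cards drawn are the pigeons.
To avoid 12 of any one suit, the worst case takes at most 11 of each suit, or every card of a suit that has fewer than 11.
That gives 11 + 11 + 11 + 5 + 11 + 4 + 11 + 11 + 11 + 7 + 11 + 11 = 115 cards with no suit reaching 12.
The next card forces some suit to 12, so 115 + 1 = 116.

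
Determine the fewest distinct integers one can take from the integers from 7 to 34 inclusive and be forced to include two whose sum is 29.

21

Group the elements by complementary pair {x, 29−x}: {7,22}, {8,21}, {9,20}, …, giving 8 two-element pairs and 12 integers whose partner 29−x falls outside [7,34].
Treating each of those 20 groups as a pigeonhole, one can pick one integer per group — 20 integers — with no two summing to 29.
The 21st integer lands in an occupied pair, forcing a sum of 29.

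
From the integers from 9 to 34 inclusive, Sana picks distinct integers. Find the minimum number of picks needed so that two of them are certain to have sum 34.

19

Group the elements by complementary pair {x, 34−x}: {9,25}, {10,24}, {11,23}, …, giving 8 two-element pairs, the single value 17 (it cannot pair with itself since the integers are distinct), and 9 integers whose partner 34−x falls outside [9,34].
Treating each of those 18 groups as a pigeonhole, one can pick one integer per group — 18 integers — with no two summing to 34.
The 19th integer lands in an occupied pair, forcing a sum of 34.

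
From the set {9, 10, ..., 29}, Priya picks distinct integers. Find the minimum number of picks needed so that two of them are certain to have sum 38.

Group the elements by complementary pair {x, 38−x}: {9,29}, {10,28}, {11,27}, …, giving 10 two-element pairs and the single value 19 (it cannot pair with itself since the integers are distinct).
Pigeonhole: treating each of those 11 groups as a pigeonhole, one can pick one integer per group — 11 integers — with no two summing to 38.
The 12th integer lands in an occupied pair, forcing a sum of 38.

12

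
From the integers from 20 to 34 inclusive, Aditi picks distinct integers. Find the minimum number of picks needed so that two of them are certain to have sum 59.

11

A set avoiding the sum 59 can contain at most one of each pair {x, 59−x}, plus the 5 elements whose complement lies outside the range.
The integers 20, …, 29 (10 of them) are such a set: any two sum to at least 20+21 = 41 and at most 28+29 = 57 < 59.
Any 11th integer completes one of the 5 pairs, so 11 choices force a sum of 59.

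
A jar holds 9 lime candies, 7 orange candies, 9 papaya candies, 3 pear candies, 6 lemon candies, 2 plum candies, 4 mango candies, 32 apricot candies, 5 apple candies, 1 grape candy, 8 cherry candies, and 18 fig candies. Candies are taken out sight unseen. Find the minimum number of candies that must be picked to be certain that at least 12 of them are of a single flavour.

77

The 12 flavours are the holes; the candies drawn are the pigeons.
To avoid 12 of any one flavour, the worst case takes at most 11 of each flavour, or every candy of a flavour that has fewer than 11.
That gives 9 + 7 + 9 + 3 + 6 + 2 + 4 + 11 + 5 + 1 + 8 + 11 = 76 candies with no flavour reaching 12.
The next candy forces some flavour to 12, so 76 + 1 = 77.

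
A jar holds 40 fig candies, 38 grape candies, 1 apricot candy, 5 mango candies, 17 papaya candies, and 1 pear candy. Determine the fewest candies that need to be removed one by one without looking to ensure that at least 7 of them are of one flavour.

26

The 6 flavours are the holes; the candies drawn are the pigeons.
To avoid 7 of any one flavour, the worst case takes at most 6 of each flavour, or every candy of a flavour that has fewer than 6.
That gives 6 + 6 + 1 + 5 + 6 + 1 = 25 candies with no flavour reaching 7.
The next candy forces some flavour to 7, so 25 + 1 = 26.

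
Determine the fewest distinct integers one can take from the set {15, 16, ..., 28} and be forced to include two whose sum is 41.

Group the elements by complementary pair {x, 41−x}: {15,26}, {16,25}, {17,24}, …, giving 6 two-element pairs and 2 integers whose partner 41−x falls outside [15,28].
By pigeonhole, treating each of those 8 groups as a pigeonhole, one can pick one integer per group — 8 integers — with no two summing to 41.
The 9th integer lands in an occupied pair, forcing a sum of 41.

9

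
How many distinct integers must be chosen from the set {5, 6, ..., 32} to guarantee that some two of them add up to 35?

Two chosen integers sum to 35 exactly when both halves of some pair {x, 35−x} with 5 ≤ x ≤ 35−x ≤ 30 are chosen — 13 such pairs.
The remaining 2 elements (those with no distinct partner in range) can never complete a 35-sum, so the worst case takes all of them and one from each pair: 2 + 13 = 15.
By pigeonhole, the 16th integer has to be the second member of some pair, so 15 + 1 = 16.

16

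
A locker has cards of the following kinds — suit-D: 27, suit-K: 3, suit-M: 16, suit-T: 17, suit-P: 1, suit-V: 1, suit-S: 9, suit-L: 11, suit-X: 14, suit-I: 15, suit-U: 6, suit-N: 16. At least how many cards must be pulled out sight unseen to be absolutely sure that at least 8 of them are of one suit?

An adversary could hand out at most 7 cards per suit (4 suits run out sooner): 7 + 3 + 7 + 7 + 1 + 1 + 7 + 7 + 7 + 7 + 6 + 7 = 67 cards and still no suit has 8.
One more card lands in a suit already at 7, so 68 draws are enough and 67 are not.

68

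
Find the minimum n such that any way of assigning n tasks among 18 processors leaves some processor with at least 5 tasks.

73

With 72 tasks one could put exactly 4 in each of the 18 processors, and no processor would reach 5.
By pigeonhole, one more task must land in a processor that already has 4, giving it 5.
So 18 × 4 + 1 = 73 tasks are required.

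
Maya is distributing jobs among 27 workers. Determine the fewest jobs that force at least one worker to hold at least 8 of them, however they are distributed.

With 189 jobs one could put exactly 7 in each of the 27 workers, and no worker would reach 8.
One more job must land in a worker that already has 7, giving it 8.
So 27 × 7 + 1 = 190 jobs are required.

190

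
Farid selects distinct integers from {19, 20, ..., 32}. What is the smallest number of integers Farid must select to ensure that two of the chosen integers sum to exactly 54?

10

Group the elements by complementary pair {x, 54−x}: {22,32}, {23,31}, {24,30}, …, giving 5 two-element pairs, the single value 27 (it cannot pair with itself since the integers are distinct), and 3 integers whose partner 54−x falls outside [19,32].
Treating each of those 9 groups as a pigeonhole, one can pick one integer per group — 9 integers — with no two summing to 54.
The 10th integer lands in an occupied pair, forcing a sum of 54.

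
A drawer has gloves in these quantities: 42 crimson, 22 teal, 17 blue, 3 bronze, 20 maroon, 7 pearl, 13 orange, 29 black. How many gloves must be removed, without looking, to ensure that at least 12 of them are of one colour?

77

An adversary could hand out at most 11 gloves per colour (bronze, pearl run out sooner): 11 + 11 + 11 + 3 + 11 + 7 + 11 + 11 = 76 gloves and still no colour has 12.
By pigeonhole, one more glove lands in a colour already at 11, so 77 draws are enough and 76 are not.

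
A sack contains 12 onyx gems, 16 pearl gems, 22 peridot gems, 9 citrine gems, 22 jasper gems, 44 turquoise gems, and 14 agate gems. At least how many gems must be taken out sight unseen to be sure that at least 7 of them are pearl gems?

130

In the worst case for collecting pearl gems, every non-pearl gem comes out first.
There are 12 + 22 + 9 + 22 + 44 + 14 = 123 non-pearl gems altogether.
After those, each further gem must be pearl, so 123 + 7 = 130 draws guarantee 7 pearl gems.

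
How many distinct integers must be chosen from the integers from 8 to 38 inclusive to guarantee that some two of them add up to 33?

23

A set avoiding the sum 33 can contain at most one of each pair {x, 33−x}, plus the 13 elements whose complement lies outside the range.
The integers 17, …, 38 (22 of them) are such a set: any two sum to at least 17+18 = 35 > 33.
By pigeonhole, any 23rd integer completes one of the 9 pairs, so 23 choices force a sum of 33.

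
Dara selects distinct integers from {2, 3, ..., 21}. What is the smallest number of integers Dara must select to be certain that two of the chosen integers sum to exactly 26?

13

Group the elements by complementary pair {x, 26−x}: {5,21}, {6,20}, {7,19}, …, giving 8 two-element pairs; the single value 13 (it cannot pair with itself since the integers are distinct); and 3 integers whose partner 26−x falls outside [2,21].
Treating each of those 12 groups as a pigeonhole, one can pick one integer per group — 12 integers — with no two summing to 26.
The 13th integer lands in an occupied pair, forcing a sum of 26.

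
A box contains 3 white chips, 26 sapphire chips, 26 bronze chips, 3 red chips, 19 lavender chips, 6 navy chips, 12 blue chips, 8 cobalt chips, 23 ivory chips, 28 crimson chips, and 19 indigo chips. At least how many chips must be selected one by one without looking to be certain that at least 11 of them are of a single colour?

An adversary could hand out at most 10 chips per colour (4 colours run out sooner): 3 + 10 + 10 + 3 + 10 + 6 + 10 + 8 + 10 + 10 + 10 = 90 chips and still no colour has 11.
Pigeonhole: one more chip lands in a colour already at 10, so 91 draws are enough and 90 are not.

91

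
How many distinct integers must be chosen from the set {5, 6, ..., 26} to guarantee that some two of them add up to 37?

Two chosen integers sum to 37 exactly when both halves of some pair {x, 37−x} with 11 ≤ x ≤ 37−x ≤ 26 are chosen — 8 such pairs.
The remaining 6 elements (those with no distinct partner in range) can never complete a 37-sum, so the worst case takes all of them and one from each pair: 6 + 8 = 14.
The 15th integer has to be the second member of some pair, so 14 + 1 = 15.

15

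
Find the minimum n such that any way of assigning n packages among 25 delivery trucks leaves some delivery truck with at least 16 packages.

376

With 375 packages one could put exactly 15 in each of the 25 delivery trucks, and no delivery truck would reach 16.
By the pigeonhole principle, one more package must land in a delivery truck that already has 15, giving it 16.
So 25 × 15 + 1 = 376 packages are required.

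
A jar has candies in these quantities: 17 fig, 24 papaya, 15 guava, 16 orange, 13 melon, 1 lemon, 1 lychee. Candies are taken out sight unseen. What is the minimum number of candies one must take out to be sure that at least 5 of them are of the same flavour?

By the pigeonhole principle, the 7 flavours are the holes; the candies drawn are the pigeons.
To avoid 5 of any one flavour, the worst case takes at most 4 of each flavour, or every candy of a flavour that has fewer than 4.
That gives 4 + 4 + 4 + 4 + 4 + 1 + 1 = 22 candies with no flavour reaching 5.
The next candy forces some flavour to 5, so 22 + 1 = 23.

23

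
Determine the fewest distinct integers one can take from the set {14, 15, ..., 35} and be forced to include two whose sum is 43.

Two chosen integers sum to 43 exactly when both halves of some pair {x, 43−x} with 14 ≤ x ≤ 43−x ≤ 29 are chosen — 8 such pairs.
The remaining 6 elements (those with no distinct partner in range) can never complete a 43-sum, so the worst case takes all of them and one from each pair: 6 + 8 = 14.
By the pigeonhole principle, the 15th integer has to be the second member of some pair, so 14 + 1 = 15.

15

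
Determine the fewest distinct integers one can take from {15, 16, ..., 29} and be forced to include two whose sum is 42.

10

A set avoiding the sum 42 can contain at most one of each pair {x, 42−x}, plus the 3 elements whose complement lies outside the range or equal to its own complement.
The integers 21, …, 29 (9 of them) are such a set: any two sum to at least 21+22 = 43 > 42.
Pigeonhole: any 10th integer completes one of the 6 pairs, so 10 choices force a sum of 42.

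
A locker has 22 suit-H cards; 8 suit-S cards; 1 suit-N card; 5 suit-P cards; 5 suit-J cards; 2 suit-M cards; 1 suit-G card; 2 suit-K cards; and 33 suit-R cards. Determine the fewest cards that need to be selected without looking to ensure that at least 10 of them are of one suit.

By pigeonhole, the 9 suits are the holes; the cards drawn are the pigeons.
To avoid 10 of any one suit, the worst case takes at most 9 of each suit, or every card of a suit that has fewer than 9.
That gives 9 + 8 + 1 + 5 + 5 + 2 + 1 + 2 + 9 = 42 cards with no suit reaching 10.
The next card forces some suit to 10, so 42 + 1 = 43.

43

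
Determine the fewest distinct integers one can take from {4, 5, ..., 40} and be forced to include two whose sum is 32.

Group the elements by complementary pair {x, 32−x}: {4,28}, {5,27}, {6,26}, …, giving 12 two-element pairs, the single value 16 (it cannot pair with itself since the integers are distinct), and 12 integers whose partner 32−x falls outside [4,40].
Pigeonhole: treating each of those 25 groups as a pigeonhole, one can pick one integer per group — 25 integers — with no two summing to 32.
The 26th integer lands in an occupied pair, forcing a sum of 32.

26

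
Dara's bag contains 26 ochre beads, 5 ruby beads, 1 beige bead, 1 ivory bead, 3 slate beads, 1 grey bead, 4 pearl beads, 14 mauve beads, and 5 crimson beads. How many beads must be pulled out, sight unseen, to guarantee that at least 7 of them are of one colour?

The 9 colours are the holes; the beads drawn are the pigeons.
To avoid 7 of any one colour, the worst case takes at most 6 of each colour, or every bead of a colour that has fewer than 6.
That gives 6 + 5 + 1 + 1 + 3 + 1 + 4 + 6 + 5 = 32 beads with no colour reaching 7.
The next bead forces some colour to 7, so 32 + 1 = 33.

33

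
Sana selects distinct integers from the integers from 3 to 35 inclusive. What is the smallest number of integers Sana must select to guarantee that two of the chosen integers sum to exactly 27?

23

Two chosen integers sum to 27 exactly when both halves of some pair {x, 27−x} with 3 ≤ x ≤ 27−x ≤ 24 are chosen — 11 such pairs.
The remaining 11 elements (those with no distinct partner in range) can never complete a 27-sum, so the worst case takes all of them and one from each pair: 11 + 11 = 22.
The 23rd integer has to be the second member of some pair, so 22 + 1 = 23.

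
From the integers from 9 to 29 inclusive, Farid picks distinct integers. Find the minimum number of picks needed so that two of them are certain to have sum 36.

13

Two chosen integers sum to 36 exactly when both halves of some pair {x, 36−x} with 9 ≤ x ≤ 36−x ≤ 27 are chosen — 9 such pairs.
The remaining 3 elements (those with no distinct partner in range) can never complete a 36-sum, so the worst case takes all of them and one from each pair: 3 + 9 = 12.
Pigeonhole: the 13th integer has to be the second member of some pair, so 12 + 1 = 13.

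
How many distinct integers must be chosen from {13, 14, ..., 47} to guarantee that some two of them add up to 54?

22

A set avoiding the sum 54 can contain at most one of each pair {x, 54−x}, plus the 7 elements whose complement lies outside the range or equal to its own complement.
The integers 27, …, 47 (21 of them) are such a set: any two sum to at least 27+28 = 55 > 54.
By the pigeonhole principle, any 22nd integer completes one of the 14 pairs, so 22 choices force a sum of 54.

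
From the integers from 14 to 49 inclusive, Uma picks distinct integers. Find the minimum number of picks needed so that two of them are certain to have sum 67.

21

Group the elements by complementary pair {x, 67−x}: {18,49}, {19,48}, {20,47}, …, giving 16 two-element pairs and 4 integers whose partner 67−x falls outside [14,49].
Treating each of those 20 groups as a pigeonhole, one can pick one integer per group — 20 integers — with no two summing to 67.
The 21st integer lands in an occupied pair, forcing a sum of 67.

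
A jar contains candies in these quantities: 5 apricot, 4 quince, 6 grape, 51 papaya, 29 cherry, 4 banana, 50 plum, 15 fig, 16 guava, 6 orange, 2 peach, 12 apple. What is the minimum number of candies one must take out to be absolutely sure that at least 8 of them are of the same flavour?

Put each drawn candy into a box by flavour. The largest draw with every box below 8 takes min(count, 7) from each flavour; flavours with fewer than 7 contribute all they have.
Σ min(cᵢ, 7) = 5 + 4 + 6 + 7 + 7 + 4 + 7 + 7 + 7 + 6 + 2 + 7 = 69.
Draw number 69 + 1 = 70 must push one box to 8.

70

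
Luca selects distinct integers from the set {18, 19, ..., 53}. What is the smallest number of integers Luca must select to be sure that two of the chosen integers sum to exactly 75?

A set avoiding the sum 75 can contain at most one of each pair {x, 75−x}, plus the 4 elements whose complement lies outside the range.
The integers 18, …, 37 (20 of them) are such a set: any two sum to at least 18+19 = 37 and at most 36+37 = 73 < 75.
Any 21st integer completes one of the 16 pairs, so 21 choices force a sum of 75.

21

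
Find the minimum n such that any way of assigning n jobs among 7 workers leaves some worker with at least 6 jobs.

With 35 jobs one could put exactly 5 in each of the 7 workers, and no worker would reach 6.
By pigeonhole, one more job must land in a worker that already has 5, giving it 6.
So 7 × 5 + 1 = 36 jobs are required.

36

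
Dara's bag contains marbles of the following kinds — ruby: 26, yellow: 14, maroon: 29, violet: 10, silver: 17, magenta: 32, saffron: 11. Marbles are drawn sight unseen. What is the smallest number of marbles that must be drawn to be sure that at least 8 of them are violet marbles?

In the worst case for collecting violet marbles, every non-violet marble comes out first.
There are 26 + 14 + 29 + 17 + 32 + 11 = 129 non-violet marbles altogether.
After those, each further marble must be violet, so 129 + 8 = 137 draws guarantee 8 violet marbles.

137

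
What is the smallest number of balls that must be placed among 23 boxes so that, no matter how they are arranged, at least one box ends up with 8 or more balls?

With 161 balls one could put exactly 7 in each of the 23 boxes, and no box would reach 8.
By pigeonhole, one more ball must land in a box that already has 7, giving it 8.
So 23 × 7 + 1 = 162 balls are required.

162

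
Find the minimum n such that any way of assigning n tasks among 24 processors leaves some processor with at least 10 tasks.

217

With 216 tasks one could put exactly 9 in each of the 24 processors, and no processor would reach 10.
One more task must land in a processor that already has 9, giving it 10.
So 24 × 9 + 1 = 217 tasks are required.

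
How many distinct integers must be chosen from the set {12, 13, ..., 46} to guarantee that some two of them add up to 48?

24

A set avoiding the sum 48 can contain at most one of each pair {x, 48−x}, plus the 11 elements whose complement lies outside the range or equal to its own complement.
The integers 24, …, 46 (23 of them) are such a set: any two sum to at least 24+25 = 49 > 48.
By the pigeonhole principle, any 24th integer completes one of the 12 pairs, so 24 choices force a sum of 48.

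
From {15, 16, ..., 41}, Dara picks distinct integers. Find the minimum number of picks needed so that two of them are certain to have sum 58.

16

A set avoiding the sum 58 can contain at most one of each pair {x, 58−x}, plus the 3 elements whose complement lies outside the range or equal to its own complement.
The integers 15, …, 29 (15 of them) are such a set: any two sum to at least 15+16 = 31 and at most 28+29 = 57 < 58.
By the pigeonhole principle, any 16th integer completes one of the 12 pairs, so 16 choices force a sum of 58.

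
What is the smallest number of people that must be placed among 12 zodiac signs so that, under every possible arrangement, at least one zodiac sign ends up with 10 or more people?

109

With 108 people one could put exactly 9 in each of the 12 zodiac signs, and no zodiac sign would reach 10.
By pigeonhole, one more person must land in a zodiac sign that already has 9, giving it 10.
So 12 × 9 + 1 = 109 people are required.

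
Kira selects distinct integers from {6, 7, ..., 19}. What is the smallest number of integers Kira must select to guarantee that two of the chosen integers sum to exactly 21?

10

Group the elements by complementary pair {x, 21−x}: {6,15}, {7,14}, {8,13}, …, giving 5 two-element pairs and 4 integers whose partner 21−x falls outside [6,19].
By pigeonhole, treating each of those 9 groups as a pigeonhole, one can pick one integer per group — 9 integers — with no two summing to 21.
The 10th integer lands in an occupied pair, forcing a sum of 21.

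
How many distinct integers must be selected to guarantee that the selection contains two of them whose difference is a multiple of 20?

Integers whose pairwise differences are multiples of 20 are exactly those sharing a remainder mod 20. Pigeonhole: the 20 residue classes mod 20 are the pigeonholes.
With 20 integers one could put 1 in each residue class and have no class reach 2.
The 21st integer pushes some class to 2, so 20·1 + 1 = 21.

21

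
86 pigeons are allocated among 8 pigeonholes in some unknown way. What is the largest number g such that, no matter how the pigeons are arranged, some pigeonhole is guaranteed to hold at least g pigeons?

11

Pigeonhole: the 8 pigeonholes are the holes and the 86 pigeons are the pigeons.
If every pigeonhole held at most 10 pigeons, the total would be at most 8 × 10 = 80, which is less than 86.
So some pigeonhole holds at least ⌈86/8⌉ = 11 pigeons.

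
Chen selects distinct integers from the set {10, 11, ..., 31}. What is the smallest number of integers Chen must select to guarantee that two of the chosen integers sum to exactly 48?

16

Two chosen integers sum to 48 exactly when both halves of some pair {x, 48−x} with 17 ≤ x ≤ 48−x ≤ 31 are chosen — 7 such pairs.
The remaining 8 elements (those with no distinct partner in range) can never complete a 48-sum, so the worst case takes all of them and one from each pair: 8 + 7 = 15.
The 16th integer has to be the second member of some pair, so 15 + 1 = 16.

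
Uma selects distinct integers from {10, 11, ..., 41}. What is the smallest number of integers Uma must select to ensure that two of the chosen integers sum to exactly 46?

20

Two chosen integers sum to 46 exactly when both halves of some pair {x, 46−x} with 10 ≤ x ≤ 46−x ≤ 36 are chosen — 13 such pairs.
The remaining 6 elements (those with no distinct partner in range) can never complete a 46-sum, so the worst case takes all of them and one from each pair: 6 + 13 = 19.
By pigeonhole, the 20th integer has to be the second member of some pair, so 19 + 1 = 20.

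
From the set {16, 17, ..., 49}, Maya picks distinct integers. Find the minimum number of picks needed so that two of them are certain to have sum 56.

Two chosen integers sum to 56 exactly when both halves of some pair {x, 56−x} with 16 ≤ x ≤ 56−x ≤ 40 are chosen — 12 such pairs.
The remaining 10 elements (those with no distinct partner in range) can never complete a 56-sum, so the worst case takes all of them and one from each pair: 10 + 12 = 22.
The 23rd integer has to be the second member of some pair, so 22 + 1 = 23.

23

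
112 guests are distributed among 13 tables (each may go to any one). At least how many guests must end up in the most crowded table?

The 13 tables are the holes and the 112 guests are the pigeons.
If every table held at most 8 guests, the total would be at most 13 × 8 = 104, which is less than 112.
So some table holds at least ⌈112/13⌉ = 9 guests.

9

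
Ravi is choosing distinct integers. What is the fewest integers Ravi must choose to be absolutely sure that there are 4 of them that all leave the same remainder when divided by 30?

91

By the pigeonhole principle, the 30 residue classes mod 30 are the pigeonholes.
With 90 integers one could put 3 in each residue class and have no class reach 4.
The 91st integer pushes some class to 4, so 30·3 + 1 = 91.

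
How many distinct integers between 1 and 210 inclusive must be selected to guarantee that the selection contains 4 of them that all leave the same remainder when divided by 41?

124

By pigeonhole, the 41 residue classes mod 41 are the pigeonholes.
With 123 integers one could put 3 in each residue class and have no class reach 4.
The 124th integer pushes some class to 4, so 41·3 + 1 = 124.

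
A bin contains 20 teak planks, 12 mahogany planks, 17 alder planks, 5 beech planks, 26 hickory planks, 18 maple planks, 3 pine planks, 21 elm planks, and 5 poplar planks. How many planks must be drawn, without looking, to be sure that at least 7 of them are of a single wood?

50

Pigeonhole: put each drawn plank into a box by wood. The largest draw with every box below 7 takes min(count, 6) from each wood; woods with fewer than 6 contribute all they have.
Σ min(cᵢ, 6) = 6 + 6 + 6 + 5 + 6 + 6 + 3 + 6 + 5 = 49.
Draw number 49 + 1 = 50 must push one box to 7.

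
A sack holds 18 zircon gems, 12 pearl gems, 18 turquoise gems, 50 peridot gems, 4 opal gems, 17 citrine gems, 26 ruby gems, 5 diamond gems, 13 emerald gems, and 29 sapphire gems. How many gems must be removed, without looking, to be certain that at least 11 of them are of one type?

90

Put each drawn gem into a box by type. The largest draw with every box below 11 takes min(count, 10) from each type; types with fewer than 10 contribute all they have.
Σ min(cᵢ, 10) = 10 + 10 + 10 + 10 + 4 + 10 + 10 + 5 + 10 + 10 = 89.
Draw number 89 + 1 = 90 must push one box to 11.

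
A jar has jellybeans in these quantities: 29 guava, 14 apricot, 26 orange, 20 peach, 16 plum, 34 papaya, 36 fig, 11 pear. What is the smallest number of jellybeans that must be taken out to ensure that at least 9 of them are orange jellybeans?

In the worst case for collecting orange jellybeans, every non-orange jellybean comes out first.
There are 29 + 14 + 20 + 16 + 34 + 36 + 11 = 160 non-orange jellybeans altogether.
After those, each further jellybean must be orange, so 160 + 9 = 169 draws guarantee 9 orange jellybeans.

169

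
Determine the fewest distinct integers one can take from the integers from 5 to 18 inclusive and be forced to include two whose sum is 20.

10

A set avoiding the sum 20 can contain at most one of each pair {x, 20−x}, plus the 4 elements whose complement lies outside the range or equal to its own complement.
The integers 10, …, 18 (9 of them) are such a set: any two sum to at least 10+11 = 21 > 20.
Pigeonhole: any 10th integer completes one of the 5 pairs, so 10 choices force a sum of 20.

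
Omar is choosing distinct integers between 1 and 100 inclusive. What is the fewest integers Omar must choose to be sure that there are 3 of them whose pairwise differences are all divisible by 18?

37

Integers whose pairwise differences are multiples of 18 are exactly those sharing a remainder mod 18. By pigeonhole, the 18 residue classes mod 18 are the pigeonholes.
With 36 integers one could put 2 in each residue class and have no class reach 3.
The 37th integer pushes some class to 3, so 18·2 + 1 = 37.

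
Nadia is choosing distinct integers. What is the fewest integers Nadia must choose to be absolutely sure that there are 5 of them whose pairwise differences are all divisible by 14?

Integers whose pairwise differences are multiples of 14 are exactly those sharing a remainder mod 14. Pigeonhole: the 14 residue classes mod 14 are the pigeonholes.
With 56 integers one could put 4 in each residue class and have no class reach 5.
The 57th integer pushes some class to 5, so 14·4 + 1 = 57.

57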